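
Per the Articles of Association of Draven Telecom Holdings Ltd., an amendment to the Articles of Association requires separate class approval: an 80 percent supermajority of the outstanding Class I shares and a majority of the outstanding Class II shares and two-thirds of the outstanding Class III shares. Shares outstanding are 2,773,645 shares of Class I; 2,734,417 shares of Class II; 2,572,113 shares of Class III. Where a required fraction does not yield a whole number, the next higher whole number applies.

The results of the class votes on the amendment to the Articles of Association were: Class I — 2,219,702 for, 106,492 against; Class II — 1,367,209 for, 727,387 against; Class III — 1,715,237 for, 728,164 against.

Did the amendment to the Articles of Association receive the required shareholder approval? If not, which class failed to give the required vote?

Approved — every class gave the required vote.

Class I: 4/5 of 2773645 = 2218916; 2,218,916 required, 2,219,702 in favor — approved.
Class II: a majority of 2734417 is 1367209; 1,367,209 required, 1,367,209 in favor — approved.
Class III: 2/3 of 2572113 = 1714742; 1,714,742 required, 1,715,237 in favor — approved.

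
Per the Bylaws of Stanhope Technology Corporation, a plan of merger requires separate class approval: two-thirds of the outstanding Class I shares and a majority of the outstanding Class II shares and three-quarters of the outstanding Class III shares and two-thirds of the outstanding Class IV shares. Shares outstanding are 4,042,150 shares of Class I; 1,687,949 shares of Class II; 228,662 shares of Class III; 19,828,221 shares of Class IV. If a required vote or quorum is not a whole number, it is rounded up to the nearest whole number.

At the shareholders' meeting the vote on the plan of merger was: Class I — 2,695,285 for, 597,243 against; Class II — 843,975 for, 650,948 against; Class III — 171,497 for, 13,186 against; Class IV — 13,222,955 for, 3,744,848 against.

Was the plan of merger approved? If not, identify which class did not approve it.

Class I: 2/3 of 4042150 = 2694766.67, rounded up to 2694767; 2,694,767 required, 2,695,285 in favor — approved.
Class II: a majority of 1687949 is 843975; 843,975 required, 843,975 in favor — approved.
Class III: 3/4 of 228662 = 171496.50, rounded up to 171497; 171,497 required, 171,497 in favor — approved.
Class IV: 2/3 of 19828221 = 13218814; 13,218,814 required, 13,222,955 in favor — approved.

Approved — every class gave the required vote.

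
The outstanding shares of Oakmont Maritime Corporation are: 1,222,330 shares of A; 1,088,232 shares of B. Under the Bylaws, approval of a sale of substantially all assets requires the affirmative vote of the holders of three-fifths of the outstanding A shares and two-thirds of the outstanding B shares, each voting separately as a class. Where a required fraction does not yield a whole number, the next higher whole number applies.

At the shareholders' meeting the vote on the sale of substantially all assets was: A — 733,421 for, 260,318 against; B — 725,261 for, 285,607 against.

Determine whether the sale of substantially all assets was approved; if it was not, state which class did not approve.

A: 3/5 of 1222330 = 733398; 733,398 required, 733,421 in favor — approved.
B: 2/3 of 1088232 = 725488; 725,488 required, 725,261 in favor — not approved.

Not approved — the B shares did not give the required vote.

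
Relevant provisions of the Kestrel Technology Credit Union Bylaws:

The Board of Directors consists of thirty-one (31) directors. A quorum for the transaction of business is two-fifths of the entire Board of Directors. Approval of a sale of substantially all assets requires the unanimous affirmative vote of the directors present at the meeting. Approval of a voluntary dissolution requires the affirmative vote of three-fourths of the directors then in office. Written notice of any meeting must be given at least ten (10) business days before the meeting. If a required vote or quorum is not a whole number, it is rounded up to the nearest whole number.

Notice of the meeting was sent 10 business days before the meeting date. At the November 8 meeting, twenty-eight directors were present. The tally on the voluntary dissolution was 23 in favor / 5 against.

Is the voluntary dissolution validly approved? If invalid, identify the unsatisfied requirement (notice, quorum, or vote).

Notice: 10 business days given; 10 required (10 ≥ 10). Satisfied.
Quorum: 28 present; quorum is 13. Satisfied.
Vote: the voluntary dissolution requires three-fourths of the directors then in office (31). 3/4 of 31 = 23.25, rounded up to 24, so 24 affirmative votes are needed; 23 voted in favor. Not satisfied.

Invalid — vote requirement not satisfied.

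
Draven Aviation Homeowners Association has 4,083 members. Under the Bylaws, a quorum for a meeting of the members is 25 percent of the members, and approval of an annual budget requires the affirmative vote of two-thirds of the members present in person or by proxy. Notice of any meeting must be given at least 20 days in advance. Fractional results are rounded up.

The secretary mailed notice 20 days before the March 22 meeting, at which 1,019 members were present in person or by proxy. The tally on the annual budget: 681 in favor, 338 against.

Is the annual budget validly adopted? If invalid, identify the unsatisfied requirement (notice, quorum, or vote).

Invalid — quorum requirement not satisfied.

Notice: 20 days given; 20 required. Satisfied.
Quorum: 25% of 4,083 = 1,020.75, rounded up to 1,021; 1,019 present. Not satisfied.
Vote: requires two-thirds of those present (1,019); 2/3 of 1019 = 679.33, rounded up to 680, so 680 needed; 681 in favor. Satisfied.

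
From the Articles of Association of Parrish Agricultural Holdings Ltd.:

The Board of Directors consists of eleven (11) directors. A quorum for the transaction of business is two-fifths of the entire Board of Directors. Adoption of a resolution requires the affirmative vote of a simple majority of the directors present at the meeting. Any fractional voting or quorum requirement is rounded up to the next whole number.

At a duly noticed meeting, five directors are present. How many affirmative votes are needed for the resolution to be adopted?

The resolution requires a majority of the directors present (5).
A majority of 5 is 3.

3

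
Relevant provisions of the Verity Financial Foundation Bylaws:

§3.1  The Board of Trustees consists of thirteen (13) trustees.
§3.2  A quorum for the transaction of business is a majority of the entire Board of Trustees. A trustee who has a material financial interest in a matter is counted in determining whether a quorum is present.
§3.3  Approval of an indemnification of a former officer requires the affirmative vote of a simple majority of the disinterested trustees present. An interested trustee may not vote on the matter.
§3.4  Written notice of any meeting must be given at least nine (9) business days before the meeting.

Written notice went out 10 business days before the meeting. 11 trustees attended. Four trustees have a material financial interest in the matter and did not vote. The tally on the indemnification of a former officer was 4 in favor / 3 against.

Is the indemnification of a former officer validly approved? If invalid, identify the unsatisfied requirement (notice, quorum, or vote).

Notice: 10 business days given; 9 required (10 ≥ 9). Satisfied.
Quorum: 11 present (interested trustees count toward quorum); quorum is 7. Satisfied.
Vote: the indemnification of a former officer requires a majority of the disinterested trustees present (11 − 4 = 7). A majority of 7 is 4, so 4 affirmative votes are needed; 4 voted in favor. Satisfied.

Valid — all requirements satisfied.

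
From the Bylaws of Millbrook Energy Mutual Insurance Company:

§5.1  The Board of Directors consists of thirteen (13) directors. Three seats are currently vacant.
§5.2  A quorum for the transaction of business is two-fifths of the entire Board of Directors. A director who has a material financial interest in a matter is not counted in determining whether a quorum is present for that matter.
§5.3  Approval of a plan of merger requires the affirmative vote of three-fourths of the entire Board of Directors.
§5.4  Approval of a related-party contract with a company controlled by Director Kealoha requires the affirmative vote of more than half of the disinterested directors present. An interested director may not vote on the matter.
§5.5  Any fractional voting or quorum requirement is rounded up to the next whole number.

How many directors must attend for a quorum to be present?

2/5 of 13 = 5.20, rounded up to 6.

6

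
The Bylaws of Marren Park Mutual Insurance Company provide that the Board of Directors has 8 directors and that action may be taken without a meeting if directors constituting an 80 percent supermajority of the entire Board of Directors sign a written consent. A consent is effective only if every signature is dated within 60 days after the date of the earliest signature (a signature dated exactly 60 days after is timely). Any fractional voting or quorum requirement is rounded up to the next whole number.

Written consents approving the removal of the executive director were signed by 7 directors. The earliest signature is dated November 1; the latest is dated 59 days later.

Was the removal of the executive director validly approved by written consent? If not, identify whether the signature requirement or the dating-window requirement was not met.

Effective — both the signature and dating-window requirements are satisfied.

Signatures required: an 80 percent supermajority of 8 — 4/5 of 8 = 6.40, rounded up to 7, so 7 needed; 7 signed. Sufficient.
Dating window: the latest signature is 59 days after the earliest; the limit is 60 days. Within the window.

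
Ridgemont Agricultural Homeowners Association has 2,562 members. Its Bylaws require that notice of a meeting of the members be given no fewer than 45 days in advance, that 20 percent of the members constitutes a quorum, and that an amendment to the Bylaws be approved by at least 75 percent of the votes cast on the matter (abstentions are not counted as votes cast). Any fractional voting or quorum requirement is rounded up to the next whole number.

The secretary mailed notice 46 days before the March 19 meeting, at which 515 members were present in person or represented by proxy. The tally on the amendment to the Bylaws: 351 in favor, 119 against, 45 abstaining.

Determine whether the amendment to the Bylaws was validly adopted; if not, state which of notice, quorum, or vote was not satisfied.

Invalid — vote requirement not satisfied.

Notice: 46 days given; 45 required. Satisfied.
Quorum: 20% of 2,562 = 512.40, rounded up to 513; 515 present. Satisfied.
Vote: requires three-fourths of the votes cast (515 − 45 abstaining = 470); 3/4 of 470 = 352.50, rounded up to 353, so 353 needed; 351 in favor. Not satisfied.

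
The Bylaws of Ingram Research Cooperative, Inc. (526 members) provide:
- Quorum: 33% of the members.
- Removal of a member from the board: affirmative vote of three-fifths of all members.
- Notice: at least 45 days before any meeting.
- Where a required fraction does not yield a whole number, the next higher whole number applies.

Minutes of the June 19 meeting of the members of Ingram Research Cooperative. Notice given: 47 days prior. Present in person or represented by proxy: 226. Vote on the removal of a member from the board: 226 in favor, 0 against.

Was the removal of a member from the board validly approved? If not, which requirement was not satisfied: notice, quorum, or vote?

Notice: 47 days given; 45 required. Satisfied.
Quorum: 33% of 526 = 173.58, rounded up to 174; 226 present. Satisfied.
Vote: requires three-fifths of all members (526); 3/5 of 526 = 315.60, rounded up to 316, so 316 needed; 226 in favor. Not satisfied.

Invalid — vote requirement not satisfied.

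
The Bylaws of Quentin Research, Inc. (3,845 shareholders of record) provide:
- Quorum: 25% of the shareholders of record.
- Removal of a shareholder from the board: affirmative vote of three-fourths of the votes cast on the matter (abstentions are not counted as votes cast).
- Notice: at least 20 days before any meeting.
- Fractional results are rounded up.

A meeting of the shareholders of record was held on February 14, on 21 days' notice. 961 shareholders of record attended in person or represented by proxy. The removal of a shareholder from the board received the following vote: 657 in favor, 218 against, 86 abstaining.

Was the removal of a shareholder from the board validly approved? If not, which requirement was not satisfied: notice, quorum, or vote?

Notice: 21 days given; 20 required. Satisfied.
Quorum: 25% of 3,845 = 961.25, rounded up to 962; 961 present. Not satisfied.
Vote: requires three-fourths of the votes cast (961 − 86 abstaining = 875); 3/4 of 875 = 656.25, rounded up to 657, so 657 needed; 657 in favor. Satisfied.

Invalid — quorum requirement not satisfied.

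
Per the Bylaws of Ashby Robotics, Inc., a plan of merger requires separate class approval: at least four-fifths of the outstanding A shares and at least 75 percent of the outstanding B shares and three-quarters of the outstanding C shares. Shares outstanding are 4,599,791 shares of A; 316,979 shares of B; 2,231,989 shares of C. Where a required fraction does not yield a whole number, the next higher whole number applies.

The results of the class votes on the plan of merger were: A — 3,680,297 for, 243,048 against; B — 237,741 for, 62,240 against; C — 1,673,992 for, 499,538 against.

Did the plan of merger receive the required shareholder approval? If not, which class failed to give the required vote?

A: 4/5 of 4599791 = 3679832.80, rounded up to 3679833; 3,679,833 required, 3,680,297 in favor — approved.
B: 3/4 of 316979 = 237734.25, rounded up to 237735; 237,735 required, 237,741 in favor — approved.
C: 3/4 of 2231989 = 1673991.75, rounded up to 1673992; 1,673,992 required, 1,673,992 in favor — approved.

Approved — every class gave the required vote.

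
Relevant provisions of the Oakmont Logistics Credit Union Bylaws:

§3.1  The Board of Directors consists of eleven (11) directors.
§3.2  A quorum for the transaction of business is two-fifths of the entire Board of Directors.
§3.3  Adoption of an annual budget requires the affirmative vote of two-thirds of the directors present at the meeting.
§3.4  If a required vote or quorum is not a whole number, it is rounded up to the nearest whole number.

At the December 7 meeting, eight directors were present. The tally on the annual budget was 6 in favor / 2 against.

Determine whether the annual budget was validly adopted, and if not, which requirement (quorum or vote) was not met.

Quorum: 8 present; quorum is 5. Satisfied.
Vote: the annual budget requires two-thirds of the directors present (8). 2/3 of 8 = 5.33, rounded up to 6, so 6 affirmative votes are needed; 6 voted in favor. Satisfied.

Valid — all requirements satisfied.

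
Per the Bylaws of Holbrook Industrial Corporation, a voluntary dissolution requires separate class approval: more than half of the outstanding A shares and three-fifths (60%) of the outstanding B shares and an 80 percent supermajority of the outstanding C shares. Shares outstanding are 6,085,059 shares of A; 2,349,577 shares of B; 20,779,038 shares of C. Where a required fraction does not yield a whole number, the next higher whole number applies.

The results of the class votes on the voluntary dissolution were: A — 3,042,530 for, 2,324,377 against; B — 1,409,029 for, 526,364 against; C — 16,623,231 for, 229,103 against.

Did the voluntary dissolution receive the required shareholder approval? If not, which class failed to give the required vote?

A: a majority of 6085059 is 3042530; 3,042,530 required, 3,042,530 in favor — approved.
B: 3/5 of 2349577 = 1409746.20, rounded up to 1409747; 1,409,747 required, 1,409,029 in favor — not approved.
C: 4/5 of 20779038 = 16623230.40, rounded up to 16623231; 16,623,231 required, 16,623,231 in favor — approved.

Not approved — the B shares did not give the required vote.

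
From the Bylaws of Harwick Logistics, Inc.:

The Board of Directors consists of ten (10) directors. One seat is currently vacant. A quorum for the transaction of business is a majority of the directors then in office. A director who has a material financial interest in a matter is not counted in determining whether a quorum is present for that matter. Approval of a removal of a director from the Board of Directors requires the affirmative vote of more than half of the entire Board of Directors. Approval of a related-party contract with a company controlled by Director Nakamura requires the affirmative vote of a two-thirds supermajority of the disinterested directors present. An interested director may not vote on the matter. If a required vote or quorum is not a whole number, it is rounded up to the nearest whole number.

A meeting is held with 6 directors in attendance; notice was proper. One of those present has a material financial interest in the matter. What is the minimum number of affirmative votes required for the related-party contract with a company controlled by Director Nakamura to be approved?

The related-party contract with a company controlled by Director Nakamura requires two-thirds of the disinterested directors present (6 − 1 = 5).
2/3 of 5 = 3.33, rounded up to 4.

4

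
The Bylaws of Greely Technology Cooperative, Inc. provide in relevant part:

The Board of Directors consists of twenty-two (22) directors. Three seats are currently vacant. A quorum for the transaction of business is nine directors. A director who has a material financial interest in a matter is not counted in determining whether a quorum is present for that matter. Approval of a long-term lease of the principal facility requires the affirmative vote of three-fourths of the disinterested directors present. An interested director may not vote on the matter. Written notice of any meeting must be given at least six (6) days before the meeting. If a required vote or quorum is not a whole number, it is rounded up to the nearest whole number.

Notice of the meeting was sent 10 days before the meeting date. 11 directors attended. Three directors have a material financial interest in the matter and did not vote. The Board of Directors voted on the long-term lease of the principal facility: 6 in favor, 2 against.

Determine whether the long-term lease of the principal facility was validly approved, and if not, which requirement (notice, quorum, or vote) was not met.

Invalid — quorum requirement not satisfied.

Notice: 10 days given; 6 required (10 ≥ 6). Satisfied.
Quorum: 11 present, but the 3 interested directors do not count, leaving 8. Quorum is 9. Not satisfied.
Vote: the long-term lease of the principal facility requires three-fourths of the disinterested directors present (11 − 3 = 8). 3/4 of 8 = 6, so 6 affirmative votes are needed; 6 voted in favor. Satisfied. (Moot — without a quorum no business can be validly transacted.)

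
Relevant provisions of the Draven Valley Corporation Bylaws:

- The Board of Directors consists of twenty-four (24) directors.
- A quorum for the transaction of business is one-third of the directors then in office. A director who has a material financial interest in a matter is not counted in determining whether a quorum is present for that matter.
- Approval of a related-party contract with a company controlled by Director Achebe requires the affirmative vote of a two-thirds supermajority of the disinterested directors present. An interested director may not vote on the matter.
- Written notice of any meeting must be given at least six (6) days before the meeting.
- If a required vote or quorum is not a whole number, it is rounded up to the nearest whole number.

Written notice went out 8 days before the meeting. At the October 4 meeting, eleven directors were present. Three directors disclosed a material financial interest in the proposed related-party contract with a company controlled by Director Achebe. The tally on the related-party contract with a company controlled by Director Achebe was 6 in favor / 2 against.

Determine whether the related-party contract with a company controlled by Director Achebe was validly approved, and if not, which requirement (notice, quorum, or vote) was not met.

Valid — all requirements satisfied.

Notice: 8 days given; 6 required (8 ≥ 6). Satisfied.
Quorum: 11 present, but the 3 interested directors do not count, leaving 8. Quorum is 8. Satisfied.
Vote: the related-party contract with a company controlled by Director Achebe requires two-thirds of the disinterested directors present (11 − 3 = 8). 2/3 of 8 = 5.33, rounded up to 6, so 6 affirmative votes are needed; 6 voted in favor. Satisfied.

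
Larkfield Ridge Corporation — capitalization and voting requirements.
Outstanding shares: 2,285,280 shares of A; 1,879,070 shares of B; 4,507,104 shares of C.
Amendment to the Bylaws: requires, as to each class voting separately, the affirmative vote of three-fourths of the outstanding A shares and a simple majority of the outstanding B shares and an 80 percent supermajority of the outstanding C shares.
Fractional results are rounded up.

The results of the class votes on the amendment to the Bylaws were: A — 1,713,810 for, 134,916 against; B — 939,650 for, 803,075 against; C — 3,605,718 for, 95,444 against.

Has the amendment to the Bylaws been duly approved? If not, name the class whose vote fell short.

Not approved — the A shares did not give the required vote.

A: 3/4 of 2285280 = 1713960; 1,713,960 required, 1,713,810 in favor — not approved.
B: a majority of 1879070 is 939536; 939,536 required, 939,650 in favor — approved.
C: 4/5 of 4507104 = 3605683.20, rounded up to 3605684; 3,605,684 required, 3,605,718 in favor — approved.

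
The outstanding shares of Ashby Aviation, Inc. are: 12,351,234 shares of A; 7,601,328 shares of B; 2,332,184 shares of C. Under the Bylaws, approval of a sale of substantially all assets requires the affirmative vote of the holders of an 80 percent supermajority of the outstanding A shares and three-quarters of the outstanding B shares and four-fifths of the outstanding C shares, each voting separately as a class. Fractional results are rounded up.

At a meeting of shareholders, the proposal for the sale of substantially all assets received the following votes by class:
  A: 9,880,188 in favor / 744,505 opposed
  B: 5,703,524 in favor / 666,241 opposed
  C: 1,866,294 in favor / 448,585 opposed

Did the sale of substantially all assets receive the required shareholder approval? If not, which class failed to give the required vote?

Not approved — the A shares did not give the required vote.

A: 4/5 of 12351234 = 9880987.20, rounded up to 9880988; 9,880,988 required, 9,880,188 in favor — not approved.
B: 3/4 of 7601328 = 5700996; 5,700,996 required, 5,703,524 in favor — approved.
C: 4/5 of 2332184 = 1865747.20, rounded up to 1865748; 1,865,748 required, 1,866,294 in favor — approved.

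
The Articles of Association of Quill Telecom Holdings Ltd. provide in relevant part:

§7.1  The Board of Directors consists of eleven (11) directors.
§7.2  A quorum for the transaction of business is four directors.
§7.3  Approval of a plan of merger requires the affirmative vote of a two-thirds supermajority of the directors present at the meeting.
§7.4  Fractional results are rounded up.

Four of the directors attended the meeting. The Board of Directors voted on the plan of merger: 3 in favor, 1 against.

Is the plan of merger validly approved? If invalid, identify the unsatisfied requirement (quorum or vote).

Quorum: 4 present; quorum is 4. Satisfied.
Vote: the plan of merger requires two-thirds of the directors present (4). 2/3 of 4 = 2.67, rounded up to 3, so 3 affirmative votes are needed; 3 voted in favor. Satisfied.

Valid — all requirements satisfied.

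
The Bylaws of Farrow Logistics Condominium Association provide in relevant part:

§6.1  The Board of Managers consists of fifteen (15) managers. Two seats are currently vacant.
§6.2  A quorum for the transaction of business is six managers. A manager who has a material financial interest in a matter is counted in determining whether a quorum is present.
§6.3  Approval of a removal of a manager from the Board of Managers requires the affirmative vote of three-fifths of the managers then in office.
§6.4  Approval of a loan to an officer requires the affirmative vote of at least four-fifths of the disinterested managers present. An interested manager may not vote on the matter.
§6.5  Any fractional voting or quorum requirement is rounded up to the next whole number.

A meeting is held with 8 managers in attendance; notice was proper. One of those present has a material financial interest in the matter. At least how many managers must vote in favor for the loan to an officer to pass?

6

The loan to an officer requires four-fifths of the disinterested managers present (8 − 1 = 7).
4/5 of 7 = 5.60, rounded up to 6.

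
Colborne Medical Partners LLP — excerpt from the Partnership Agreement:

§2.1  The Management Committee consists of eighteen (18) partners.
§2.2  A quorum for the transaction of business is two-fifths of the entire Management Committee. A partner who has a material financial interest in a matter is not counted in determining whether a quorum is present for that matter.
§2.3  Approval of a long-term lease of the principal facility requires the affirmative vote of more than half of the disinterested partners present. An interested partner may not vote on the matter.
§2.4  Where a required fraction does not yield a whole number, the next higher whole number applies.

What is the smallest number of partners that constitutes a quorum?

8

2/5 of 18 = 7.20, rounded up to 8.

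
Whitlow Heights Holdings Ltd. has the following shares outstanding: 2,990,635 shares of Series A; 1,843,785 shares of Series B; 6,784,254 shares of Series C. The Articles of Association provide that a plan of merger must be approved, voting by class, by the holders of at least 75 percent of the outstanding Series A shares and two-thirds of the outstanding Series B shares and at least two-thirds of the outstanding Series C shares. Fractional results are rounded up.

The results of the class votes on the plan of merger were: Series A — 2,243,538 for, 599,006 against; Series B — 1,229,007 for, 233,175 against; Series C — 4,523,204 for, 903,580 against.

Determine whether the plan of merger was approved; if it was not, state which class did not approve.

Series A: 3/4 of 2990635 = 2242976.25, rounded up to 2242977; 2,242,977 required, 2,243,538 in favor — approved.
Series B: 2/3 of 1843785 = 1229190; 1,229,190 required, 1,229,007 in favor — not approved.
Series C: 2/3 of 6784254 = 4522836; 4,522,836 required, 4,523,204 in favor — approved.

Not approved — the Series B shares did not give the required vote.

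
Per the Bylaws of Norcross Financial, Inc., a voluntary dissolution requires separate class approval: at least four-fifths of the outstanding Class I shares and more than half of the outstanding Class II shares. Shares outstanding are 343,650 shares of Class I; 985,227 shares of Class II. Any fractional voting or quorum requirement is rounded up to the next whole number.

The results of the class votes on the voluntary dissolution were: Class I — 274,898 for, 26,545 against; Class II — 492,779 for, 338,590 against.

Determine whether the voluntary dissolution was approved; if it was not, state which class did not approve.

Not approved — the Class I shares did not give the required vote.

Class I: 4/5 of 343650 = 274920; 274,920 required, 274,898 in favor — not approved.
Class II: a majority of 985227 is 492614; 492,614 required, 492,779 in favor — approved.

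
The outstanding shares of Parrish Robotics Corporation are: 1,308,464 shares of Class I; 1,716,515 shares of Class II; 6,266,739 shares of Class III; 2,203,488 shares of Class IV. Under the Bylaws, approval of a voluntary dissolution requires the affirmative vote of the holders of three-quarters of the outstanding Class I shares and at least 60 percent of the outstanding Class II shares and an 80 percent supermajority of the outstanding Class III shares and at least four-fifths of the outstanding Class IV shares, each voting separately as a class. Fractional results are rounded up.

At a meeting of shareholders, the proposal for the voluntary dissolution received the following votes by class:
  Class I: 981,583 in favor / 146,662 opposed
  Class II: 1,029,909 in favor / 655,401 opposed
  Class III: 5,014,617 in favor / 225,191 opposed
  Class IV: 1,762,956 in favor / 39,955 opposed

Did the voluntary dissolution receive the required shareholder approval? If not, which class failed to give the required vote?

Class I: 3/4 of 1308464 = 981348; 981,348 required, 981,583 in favor — approved.
Class II: 3/5 of 1716515 = 1029909; 1,029,909 required, 1,029,909 in favor — approved.
Class III: 4/5 of 6266739 = 5013391.20, rounded up to 5013392; 5,013,392 required, 5,014,617 in favor — approved.
Class IV: 4/5 of 2203488 = 1762790.40, rounded up to 1762791; 1,762,791 required, 1,762,956 in favor — approved.

Approved — every class gave the required vote.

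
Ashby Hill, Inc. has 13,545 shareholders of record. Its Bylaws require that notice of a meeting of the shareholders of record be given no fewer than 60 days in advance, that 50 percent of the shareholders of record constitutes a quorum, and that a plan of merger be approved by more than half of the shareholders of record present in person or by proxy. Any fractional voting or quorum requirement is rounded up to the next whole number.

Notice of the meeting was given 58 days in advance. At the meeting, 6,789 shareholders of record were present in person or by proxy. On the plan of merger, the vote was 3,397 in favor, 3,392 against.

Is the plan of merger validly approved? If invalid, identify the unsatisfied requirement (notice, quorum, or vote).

Invalid — notice requirement not satisfied.

Notice: 58 days given; 60 required. Not satisfied.
Quorum: 50% of 13,545 = 6,772.50, rounded up to 6,773; 6,789 present. Satisfied.
Vote: requires a majority of those present (6,789); a majority of 6789 is 3395, so 3,395 needed; 3,397 in favor. Satisfied.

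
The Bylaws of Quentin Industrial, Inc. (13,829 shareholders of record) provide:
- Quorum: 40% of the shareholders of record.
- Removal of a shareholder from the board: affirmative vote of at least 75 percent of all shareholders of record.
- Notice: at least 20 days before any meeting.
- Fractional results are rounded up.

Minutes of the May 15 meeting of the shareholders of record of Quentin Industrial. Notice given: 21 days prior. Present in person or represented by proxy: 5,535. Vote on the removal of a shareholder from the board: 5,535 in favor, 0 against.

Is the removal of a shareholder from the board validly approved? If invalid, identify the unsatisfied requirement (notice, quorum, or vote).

Notice: 21 days given; 20 required. Satisfied.
Quorum: 40% of 13,829 = 5,531.60, rounded up to 5,532; 5,535 present. Satisfied.
Vote: requires three-fourths of all shareholders of record (13,829); 3/4 of 13829 = 10371.75, rounded up to 10372, so 10,372 needed; 5,535 in favor. Not satisfied.

Invalid — vote requirement not satisfied.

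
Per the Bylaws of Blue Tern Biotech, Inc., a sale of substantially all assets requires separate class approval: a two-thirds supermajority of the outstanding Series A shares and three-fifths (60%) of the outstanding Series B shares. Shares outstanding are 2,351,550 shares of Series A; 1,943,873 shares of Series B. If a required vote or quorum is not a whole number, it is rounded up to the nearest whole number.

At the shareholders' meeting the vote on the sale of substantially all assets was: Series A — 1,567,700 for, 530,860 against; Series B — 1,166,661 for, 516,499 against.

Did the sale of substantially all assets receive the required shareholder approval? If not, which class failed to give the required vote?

Approved — every class gave the required vote.

Series A: 2/3 of 2351550 = 1567700; 1,567,700 required, 1,567,700 in favor — approved.
Series B: 3/5 of 1943873 = 1166323.80, rounded up to 1166324; 1,166,324 required, 1,166,661 in favor — approved.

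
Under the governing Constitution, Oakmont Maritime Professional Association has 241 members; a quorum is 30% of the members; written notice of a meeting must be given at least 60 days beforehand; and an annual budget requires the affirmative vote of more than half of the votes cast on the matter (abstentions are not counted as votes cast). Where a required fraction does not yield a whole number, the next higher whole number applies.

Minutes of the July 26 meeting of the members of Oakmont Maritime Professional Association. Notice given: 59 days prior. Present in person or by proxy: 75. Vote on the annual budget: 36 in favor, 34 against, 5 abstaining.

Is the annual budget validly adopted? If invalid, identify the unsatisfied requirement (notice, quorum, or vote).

Notice: 59 days given; 60 required. Not satisfied.
Quorum: 30% of 241 = 72.30, rounded up to 73; 75 present. Satisfied.
Vote: requires a majority of the votes cast (75 − 5 abstaining = 70); a majority of 70 is 36, so 36 needed; 36 in favor. Satisfied.

Invalid — notice requirement not satisfied.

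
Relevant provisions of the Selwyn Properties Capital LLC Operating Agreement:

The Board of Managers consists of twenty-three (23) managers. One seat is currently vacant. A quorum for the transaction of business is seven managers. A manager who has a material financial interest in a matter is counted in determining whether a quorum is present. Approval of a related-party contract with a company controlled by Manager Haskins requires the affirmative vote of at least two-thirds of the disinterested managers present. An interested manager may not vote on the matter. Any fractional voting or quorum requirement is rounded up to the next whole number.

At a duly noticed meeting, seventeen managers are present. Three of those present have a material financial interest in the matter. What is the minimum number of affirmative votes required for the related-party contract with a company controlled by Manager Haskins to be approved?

The related-party contract with a company controlled by Manager Haskins requires two-thirds of the disinterested managers present (17 − 3 = 14).
2/3 of 14 = 9.33, rounded up to 10.

10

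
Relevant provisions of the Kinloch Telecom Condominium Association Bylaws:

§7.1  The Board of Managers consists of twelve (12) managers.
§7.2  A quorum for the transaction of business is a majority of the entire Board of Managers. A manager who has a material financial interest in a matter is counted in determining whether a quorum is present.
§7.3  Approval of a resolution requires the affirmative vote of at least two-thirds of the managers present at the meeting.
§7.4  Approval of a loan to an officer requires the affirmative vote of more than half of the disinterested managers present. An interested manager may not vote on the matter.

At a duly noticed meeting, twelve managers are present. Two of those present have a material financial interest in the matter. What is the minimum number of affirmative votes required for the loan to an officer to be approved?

6

The loan to an officer requires a majority of the disinterested managers present (12 − 2 = 10).
A majority of 10 is 6.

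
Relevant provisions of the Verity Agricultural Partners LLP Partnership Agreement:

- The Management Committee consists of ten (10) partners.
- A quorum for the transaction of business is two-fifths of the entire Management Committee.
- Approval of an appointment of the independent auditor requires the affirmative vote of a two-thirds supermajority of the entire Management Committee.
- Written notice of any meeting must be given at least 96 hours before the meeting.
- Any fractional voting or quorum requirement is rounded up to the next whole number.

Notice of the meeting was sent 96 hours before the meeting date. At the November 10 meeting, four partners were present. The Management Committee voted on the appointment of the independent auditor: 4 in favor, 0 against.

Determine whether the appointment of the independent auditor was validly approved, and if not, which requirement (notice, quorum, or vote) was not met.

Invalid — vote requirement not satisfied.

Notice: 96 hours given; 96 required (96 ≥ 96). Satisfied.
Quorum: 4 present; quorum is 4. Satisfied.
Vote: the appointment of the independent auditor requires two-thirds of the entire Management Committee (10). 2/3 of 10 = 6.67, rounded up to 7, so 7 affirmative votes are needed; 4 voted in favor. Not satisfied.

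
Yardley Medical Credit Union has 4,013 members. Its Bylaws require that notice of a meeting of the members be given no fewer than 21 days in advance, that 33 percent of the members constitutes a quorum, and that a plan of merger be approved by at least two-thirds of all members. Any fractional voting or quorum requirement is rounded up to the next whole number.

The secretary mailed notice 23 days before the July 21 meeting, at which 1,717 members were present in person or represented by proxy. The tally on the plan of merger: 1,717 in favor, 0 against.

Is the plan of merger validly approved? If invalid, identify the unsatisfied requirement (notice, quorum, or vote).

Notice: 23 days given; 21 required. Satisfied.
Quorum: 33% of 4,013 = 1,324.29, rounded up to 1,325; 1,717 present. Satisfied.
Vote: requires two-thirds of all members (4,013); 2/3 of 4013 = 2675.33, rounded up to 2676, so 2,676 needed; 1,717 in favor. Not satisfied.

Invalid — vote requirement not satisfied.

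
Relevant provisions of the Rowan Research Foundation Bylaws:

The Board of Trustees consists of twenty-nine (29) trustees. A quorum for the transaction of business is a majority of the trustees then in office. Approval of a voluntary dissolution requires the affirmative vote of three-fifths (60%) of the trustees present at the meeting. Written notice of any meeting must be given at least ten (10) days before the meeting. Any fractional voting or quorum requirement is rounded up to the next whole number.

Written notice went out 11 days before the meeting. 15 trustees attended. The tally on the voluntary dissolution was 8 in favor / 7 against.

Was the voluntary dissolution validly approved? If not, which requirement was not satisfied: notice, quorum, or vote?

Notice: 11 days given; 10 required (11 ≥ 10). Satisfied.
Quorum: 15 present; quorum is 15. Satisfied.
Vote: the voluntary dissolution requires three-fifths of the trustees present (15). 3/5 of 15 = 9, so 9 affirmative votes are needed; 8 voted in favor. Not satisfied.

Invalid — vote requirement not satisfied.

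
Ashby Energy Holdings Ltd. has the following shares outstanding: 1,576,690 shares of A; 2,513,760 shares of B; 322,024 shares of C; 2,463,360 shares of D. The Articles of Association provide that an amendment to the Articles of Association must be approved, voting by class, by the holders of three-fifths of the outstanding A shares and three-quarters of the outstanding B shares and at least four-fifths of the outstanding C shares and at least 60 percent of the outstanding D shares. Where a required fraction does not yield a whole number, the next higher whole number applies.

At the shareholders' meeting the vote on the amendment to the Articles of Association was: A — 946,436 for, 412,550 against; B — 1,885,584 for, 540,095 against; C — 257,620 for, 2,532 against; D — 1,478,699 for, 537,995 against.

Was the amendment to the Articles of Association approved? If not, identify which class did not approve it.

A: 3/5 of 1576690 = 946014; 946,014 required, 946,436 in favor — approved.
B: 3/4 of 2513760 = 1885320; 1,885,320 required, 1,885,584 in favor — approved.
C: 4/5 of 322024 = 257619.20, rounded up to 257620; 257,620 required, 257,620 in favor — approved.
D: 3/5 of 2463360 = 1478016; 1,478,016 required, 1,478,699 in favor — approved.

Approved — every class gave the required vote.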